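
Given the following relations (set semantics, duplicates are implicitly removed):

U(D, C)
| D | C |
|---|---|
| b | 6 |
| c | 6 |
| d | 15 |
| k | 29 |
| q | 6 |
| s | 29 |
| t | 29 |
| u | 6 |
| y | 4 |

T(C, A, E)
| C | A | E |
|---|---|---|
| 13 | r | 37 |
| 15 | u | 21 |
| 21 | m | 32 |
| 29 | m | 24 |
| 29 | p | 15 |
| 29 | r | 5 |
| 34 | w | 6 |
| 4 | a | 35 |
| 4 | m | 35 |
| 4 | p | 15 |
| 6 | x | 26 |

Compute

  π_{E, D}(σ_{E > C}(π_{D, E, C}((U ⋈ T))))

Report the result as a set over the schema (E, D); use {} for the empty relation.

Natural join on C: {(b, 6, x, 26), (c, 6, x, 26), (d, 15, u, 21), (k, 29, m, 24), (k, 29, p, 15), (k, 29, r, 5), (q, 6, x, 26), (s, 29, m, 24), (s, 29, p, 15), (s, 29, r, 5), (t, 29, m, 24), (t, 29, p, 15), (t, 29, r, 5), (u, 6, x, 26), (y, 4, a, 35), (y, 4, m, 35), (y, 4, p, 15)}
Projecting to D, E, C (1 duplicate(s) eliminated): {(b, 26, 6), (c, 26, 6), (d, 21, 15), (k, 15, 29), (k, 24, 29), (k, 5, 29), (q, 26, 6), (s, 15, 29), (s, 24, 29), (s, 5, 29), (t, 15, 29), (t, 24, 29), (t, 5, 29), (u, 26, 6), (y, 15, 4), (y, 35, 4)}
Apply σ_{E > C}; surviving tuples: {(b, 26, 6), (c, 26, 6), (d, 21, 15), (q, 26, 6), (u, 26, 6), (y, 15, 4), (y, 35, 4)}
Projecting to E, D: {(15, y), (21, d), (26, b), (26, c), (26, q), (26, u), (35, y)}

{(15, y), (21, d), (26, b), (26, c), (26, q), (26, u), (35, y)}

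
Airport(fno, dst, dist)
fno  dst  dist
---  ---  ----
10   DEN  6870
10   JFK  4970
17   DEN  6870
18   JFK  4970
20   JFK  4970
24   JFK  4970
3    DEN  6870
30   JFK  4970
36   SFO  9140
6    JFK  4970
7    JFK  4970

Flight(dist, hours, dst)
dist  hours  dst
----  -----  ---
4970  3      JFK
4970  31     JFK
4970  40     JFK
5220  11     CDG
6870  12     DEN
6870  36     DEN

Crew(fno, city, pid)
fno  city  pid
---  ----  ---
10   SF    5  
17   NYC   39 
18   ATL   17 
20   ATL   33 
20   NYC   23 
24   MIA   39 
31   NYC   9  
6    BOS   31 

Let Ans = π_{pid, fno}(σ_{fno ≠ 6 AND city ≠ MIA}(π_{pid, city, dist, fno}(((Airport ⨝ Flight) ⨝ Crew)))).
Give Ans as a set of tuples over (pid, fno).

Joining Airport and Flight on dst, dist yields {(10, DEN, 6870, 12), (10, DEN, 6870, 36), (10, JFK, 4970, 3), (10, JFK, 4970, 31), (10, JFK, 4970, 40), (17, DEN, 6870, 12), (17, DEN, 6870, 36), (18, JFK, 4970, 3), (18, JFK, 4970, 31), (18, JFK, 4970, 40), (20, JFK, 4970, 3), (20, JFK, 4970, 31), (20, JFK, 4970, 40), (24, JFK, 4970, 3), (24, JFK, 4970, 31), (24, JFK, 4970, 40), (3, DEN, 6870, 12), (3, DEN, 6870, 36), (30, JFK, 4970, 3), (30, JFK, 4970, 31), (30, JFK, 4970, 40), (6, JFK, 4970, 3), (6, JFK, 4970, 31), (6, JFK, 4970, 40), (7, JFK, 4970, 3), (7, JFK, 4970, 31), (7, JFK, 4970, 40)}.
Joining (Airport ⨝ Flight) and Crew on fno yields {(10, DEN, 6870, 12, SF, 5), (10, DEN, 6870, 36, SF, 5), (10, JFK, 4970, 3, SF, 5), (10, JFK, 4970, 31, SF, 5), (10, JFK, 4970, 40, SF, 5), (17, DEN, 6870, 12, NYC, 39), (17, DEN, 6870, 36, NYC, 39), (18, JFK, 4970, 3, ATL, 17), (18, JFK, 4970, 31, ATL, 17), (18, JFK, 4970, 40, ATL, 17), (20, JFK, 4970, 3, ATL, 33), (20, JFK, 4970, 3, NYC, 23), (20, JFK, 4970, 31, ATL, 33), (20, JFK, 4970, 31, NYC, 23), (20, JFK, 4970, 40, ATL, 33), (20, JFK, 4970, 40, NYC, 23), (24, JFK, 4970, 3, MIA, 39), (24, JFK, 4970, 31, MIA, 39), (24, JFK, 4970, 40, MIA, 39), (6, JFK, 4970, 3, BOS, 31), (6, JFK, 4970, 31, BOS, 31), (6, JFK, 4970, 40, BOS, 31)}.
Keep only column(s) pid, city, dist, fno (14 duplicate(s) eliminated): {(17, ATL, 4970, 18), (23, NYC, 4970, 20), (31, BOS, 4970, 6), (33, ATL, 4970, 20), (39, MIA, 4970, 24), (39, NYC, 6870, 17), (5, SF, 4970, 10), (5, SF, 6870, 10)}
Filtering on fno ≠ 6 AND city ≠ MIA leaves {(17, ATL, 4970, 18), (23, NYC, 4970, 20), (33, ATL, 4970, 20), (39, NYC, 6870, 17), (5, SF, 4970, 10), (5, SF, 6870, 10)}.
Keep only column(s) pid, fno (1 duplicate(s) eliminated): {(17, 18), (23, 20), (33, 20), (39, 17), (5, 10)}

{(17, 18), (23, 20), (33, 20), (39, 17), (5, 10)}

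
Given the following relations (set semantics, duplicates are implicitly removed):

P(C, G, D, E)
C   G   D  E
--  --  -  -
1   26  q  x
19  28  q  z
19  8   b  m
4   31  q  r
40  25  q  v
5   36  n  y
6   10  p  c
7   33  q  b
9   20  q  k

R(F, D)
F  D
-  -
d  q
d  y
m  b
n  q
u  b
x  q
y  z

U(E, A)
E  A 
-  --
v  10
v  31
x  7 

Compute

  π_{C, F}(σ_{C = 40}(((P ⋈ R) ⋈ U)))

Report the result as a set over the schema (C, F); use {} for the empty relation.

P ⋈ R (natural join on D): {(1, 26, q, x, d), (1, 26, q, x, n), (1, 26, q, x, x), (19, 28, q, z, d), (19, 28, q, z, n), (19, 28, q, z, x), (19, 8, b, m, m), (19, 8, b, m, u), (4, 31, q, r, d), (4, 31, q, r, n), (4, 31, q, r, x), (40, 25, q, v, d), (40, 25, q, v, n), (40, 25, q, v, x), (7, 33, q, b, d), (7, 33, q, b, n), (7, 33, q, b, x), (9, 20, q, k, d), (9, 20, q, k, n), (9, 20, q, k, x)}
(P ⋈ R) ⋈ U (natural join on E): {(1, 26, q, x, d, 7), (1, 26, q, x, n, 7), (1, 26, q, x, x, 7), (40, 25, q, v, d, 10), (40, 25, q, v, d, 31), (40, 25, q, v, n, 10), (40, 25, q, v, n, 31), (40, 25, q, v, x, 10), (40, 25, q, v, x, 31)}
σ[C = 40]: keep tuples satisfying C = 40 → {(40, 25, q, v, d, 10), (40, 25, q, v, d, 31), (40, 25, q, v, n, 10), (40, 25, q, v, n, 31), (40, 25, q, v, x, 10), (40, 25, q, v, x, 31)}
π_{C, F} gives {(40, d), (40, n), (40, x)} (3 duplicate(s) eliminated).

{(40, d), (40, n), (40, x)}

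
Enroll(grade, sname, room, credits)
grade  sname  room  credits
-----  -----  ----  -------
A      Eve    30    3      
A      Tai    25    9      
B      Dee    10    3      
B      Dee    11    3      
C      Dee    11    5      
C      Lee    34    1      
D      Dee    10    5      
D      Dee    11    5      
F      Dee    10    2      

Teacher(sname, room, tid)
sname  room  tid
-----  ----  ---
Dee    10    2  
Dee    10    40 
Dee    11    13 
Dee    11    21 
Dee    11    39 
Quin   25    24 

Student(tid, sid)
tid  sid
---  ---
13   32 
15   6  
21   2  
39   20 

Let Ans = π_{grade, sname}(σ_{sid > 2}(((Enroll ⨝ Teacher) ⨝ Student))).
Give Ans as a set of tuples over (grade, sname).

{(B, Dee), (C, Dee), (D, Dee)}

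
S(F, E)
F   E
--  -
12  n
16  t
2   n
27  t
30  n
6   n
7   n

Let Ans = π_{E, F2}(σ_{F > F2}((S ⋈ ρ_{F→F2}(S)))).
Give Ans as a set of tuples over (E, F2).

ρ[F→F2]: schema becomes (F2, E); tuples unchanged.
S ⋈ ρ_{F→F2}(S) (natural join on E): {(12, n, 12), (12, n, 2), (12, n, 30), (12, n, 6), (12, n, 7), (16, t, 16), (16, t, 27), (2, n, 12), (2, n, 2), (2, n, 30), (2, n, 6), (2, n, 7), (27, t, 16), (27, t, 27), (30, n, 12), (30, n, 2), (30, n, 30), (30, n, 6), (30, n, 7), (6, n, 12), (6, n, 2), (6, n, 30), (6, n, 6), (6, n, 7), (7, n, 12), (7, n, 2), (7, n, 30), (7, n, 6), (7, n, 7)}
Selection F > F2: {(12, n, 2), (12, n, 6), (12, n, 7), (27, t, 16), (30, n, 12), (30, n, 2), (30, n, 6), (30, n, 7), (6, n, 2), (7, n, 2), (7, n, 6)}
Keep only column(s) E, F2 (6 duplicate(s) eliminated): {(n, 12), (n, 2), (n, 6), (n, 7), (t, 16)}

{(n, 12), (n, 2), (n, 6), (n, 7), (t, 16)}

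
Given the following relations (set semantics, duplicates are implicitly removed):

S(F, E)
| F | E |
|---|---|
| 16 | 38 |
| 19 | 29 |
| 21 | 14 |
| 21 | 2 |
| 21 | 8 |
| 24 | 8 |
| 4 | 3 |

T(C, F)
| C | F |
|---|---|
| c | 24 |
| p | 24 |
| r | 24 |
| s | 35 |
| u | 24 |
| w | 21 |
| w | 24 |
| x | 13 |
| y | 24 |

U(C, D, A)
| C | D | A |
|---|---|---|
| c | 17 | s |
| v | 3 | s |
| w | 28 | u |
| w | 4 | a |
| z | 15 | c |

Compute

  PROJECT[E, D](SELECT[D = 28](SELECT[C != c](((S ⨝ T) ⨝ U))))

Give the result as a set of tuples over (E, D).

Natural join on F: {(21, 14, w), (21, 2, w), (21, 8, w), (24, 8, c), (24, 8, p), (24, 8, r), (24, 8, u), (24, 8, w), (24, 8, y)}
Natural join on C: {(21, 14, w, 28, u), (21, 14, w, 4, a), (21, 2, w, 28, u), (21, 2, w, 4, a), (21, 8, w, 28, u), (21, 8, w, 4, a), (24, 8, c, 17, s), (24, 8, w, 28, u), (24, 8, w, 4, a)}
σ[C != c]: keep tuples satisfying C != c → {(21, 14, w, 28, u), (21, 14, w, 4, a), (21, 2, w, 28, u), (21, 2, w, 4, a), (21, 8, w, 28, u), (21, 8, w, 4, a), (24, 8, w, 28, u), (24, 8, w, 4, a)}
σ[D = 28]: keep tuples satisfying D = 28 → {(21, 14, w, 28, u), (21, 2, w, 28, u), (21, 8, w, 28, u), (24, 8, w, 28, u)}
π[E, D]: project onto (E, D) (1 duplicate(s) eliminated) → {(14, 28), (2, 28), (8, 28)}

{(14, 28), (2, 28), (8, 28)}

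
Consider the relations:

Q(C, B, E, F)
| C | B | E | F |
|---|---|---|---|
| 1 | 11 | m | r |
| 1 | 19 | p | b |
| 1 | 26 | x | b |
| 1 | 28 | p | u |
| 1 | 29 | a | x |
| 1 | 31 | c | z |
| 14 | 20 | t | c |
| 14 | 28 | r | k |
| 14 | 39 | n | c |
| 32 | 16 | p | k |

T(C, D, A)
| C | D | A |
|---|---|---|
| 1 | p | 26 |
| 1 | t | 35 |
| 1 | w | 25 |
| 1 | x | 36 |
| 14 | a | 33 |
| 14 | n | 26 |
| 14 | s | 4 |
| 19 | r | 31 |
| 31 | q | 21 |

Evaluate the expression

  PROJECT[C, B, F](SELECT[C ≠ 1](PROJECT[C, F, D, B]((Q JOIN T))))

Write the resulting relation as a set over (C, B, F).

Natural join on C: {(1, 11, m, r, p, 26), (1, 11, m, r, t, 35), (1, 11, m, r, w, 25), (1, 11, m, r, x, 36), (1, 19, p, b, p, 26), (1, 19, p, b, t, 35), (1, 19, p, b, w, 25), (1, 19, p, b, x, 36), (1, 26, x, b, p, 26), (1, 26, x, b, t, 35), (1, 26, x, b, w, 25), (1, 26, x, b, x, 36), (1, 28, p, u, p, 26), (1, 28, p, u, t, 35), (1, 28, p, u, w, 25), (1, 28, p, u, x, 36), (1, 29, a, x, p, 26), (1, 29, a, x, t, 35), (1, 29, a, x, w, 25), (1, 29, a, x, x, 36), (1, 31, c, z, p, 26), (1, 31, c, z, t, 35), (1, 31, c, z, w, 25), (1, 31, c, z, x, 36), (14, 20, t, c, a, 33), (14, 20, t, c, n, 26), (14, 20, t, c, s, 4), (14, 28, r, k, a, 33), (14, 28, r, k, n, 26), (14, 28, r, k, s, 4), (14, 39, n, c, a, 33), (14, 39, n, c, n, 26), (14, 39, n, c, s, 4)}
π[C, F, D, B]: project onto (C, F, D, B) → {(1, b, p, 19), (1, b, p, 26), (1, b, t, 19), (1, b, t, 26), (1, b, w, 19), (1, b, w, 26), (1, b, x, 19), (1, b, x, 26), (1, r, p, 11), (1, r, t, 11), (1, r, w, 11), (1, r, x, 11), (1, u, p, 28), (1, u, t, 28), (1, u, w, 28), (1, u, x, 28), (1, x, p, 29), (1, x, t, 29), (1, x, w, 29), (1, x, x, 29), (1, z, p, 31), (1, z, t, 31), (1, z, w, 31), (1, z, x, 31), (14, c, a, 20), (14, c, a, 39), (14, c, n, 20), (14, c, n, 39), (14, c, s, 20), (14, c, s, 39), (14, k, a, 28), (14, k, n, 28), (14, k, s, 28)}
Filtering on C ≠ 1 leaves {(14, c, a, 20), (14, c, a, 39), (14, c, n, 20), (14, c, n, 39), (14, c, s, 20), (14, c, s, 39), (14, k, a, 28), (14, k, n, 28), (14, k, s, 28)}.
π[C, B, F]: project onto (C, B, F) (6 duplicate(s) eliminated) → {(14, 20, c), (14, 28, k), (14, 39, c)}

{(14, 20, c), (14, 28, k), (14, 39, c)}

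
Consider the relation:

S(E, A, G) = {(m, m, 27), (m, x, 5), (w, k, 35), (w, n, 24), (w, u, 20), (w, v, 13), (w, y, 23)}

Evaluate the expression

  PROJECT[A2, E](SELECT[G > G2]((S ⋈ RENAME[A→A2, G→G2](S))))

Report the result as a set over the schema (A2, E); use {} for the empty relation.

{(n, w), (u, w), (v, w), (x, m), (y, w)}

ρ[A→A2, G→G2]: schema becomes (E, A2, G2); tuples unchanged.
Natural join on E: {(m, m, 27, m, 27), (m, m, 27, x, 5), (m, x, 5, m, 27), (m, x, 5, x, 5), (w, k, 35, k, 35), (w, k, 35, n, 24), (w, k, 35, u, 20), (w, k, 35, v, 13), (w, k, 35, y, 23), (w, n, 24, k, 35), (w, n, 24, n, 24), (w, n, 24, u, 20), (w, n, 24, v, 13), (w, n, 24, y, 23), (w, u, 20, k, 35), (w, u, 20, n, 24), (w, u, 20, u, 20), (w, u, 20, v, 13), (w, u, 20, y, 23), (w, v, 13, k, 35), (w, v, 13, n, 24), (w, v, 13, u, 20), (w, v, 13, v, 13), (w, v, 13, y, 23), (w, y, 23, k, 35), (w, y, 23, n, 24), (w, y, 23, u, 20), (w, y, 23, v, 13), (w, y, 23, y, 23)}
Apply σ_{G > G2}; surviving tuples: {(m, m, 27, x, 5), (w, k, 35, n, 24), (w, k, 35, u, 20), (w, k, 35, v, 13), (w, k, 35, y, 23), (w, n, 24, u, 20), (w, n, 24, v, 13), (w, n, 24, y, 23), (w, u, 20, v, 13), (w, y, 23, u, 20), (w, y, 23, v, 13)}
π[A2, E]: project onto (A2, E) (6 duplicate(s) eliminated) → {(n, w), (u, w), (v, w), (x, m), (y, w)}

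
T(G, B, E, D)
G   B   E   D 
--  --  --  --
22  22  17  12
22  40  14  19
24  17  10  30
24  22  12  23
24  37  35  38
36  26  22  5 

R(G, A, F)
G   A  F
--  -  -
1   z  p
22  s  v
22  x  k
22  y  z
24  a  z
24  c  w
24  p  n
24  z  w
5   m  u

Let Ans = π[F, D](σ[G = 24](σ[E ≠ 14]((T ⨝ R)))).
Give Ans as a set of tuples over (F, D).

{(n, 23), (n, 30), (n, 38), (w, 23), (w, 30), (w, 38), (z, 23), (z, 30), (z, 38)}

T ⋈ R (natural join on G): {(22, 22, 17, 12, s, v), (22, 22, 17, 12, x, k), (22, 22, 17, 12, y, z), (22, 40, 14, 19, s, v), (22, 40, 14, 19, x, k), (22, 40, 14, 19, y, z), (24, 17, 10, 30, a, z), (24, 17, 10, 30, c, w), (24, 17, 10, 30, p, n), (24, 17, 10, 30, z, w), (24, 22, 12, 23, a, z), (24, 22, 12, 23, c, w), (24, 22, 12, 23, p, n), (24, 22, 12, 23, z, w), (24, 37, 35, 38, a, z), (24, 37, 35, 38, c, w), (24, 37, 35, 38, p, n), (24, 37, 35, 38, z, w)}
Selection E ≠ 14: {(22, 22, 17, 12, s, v), (22, 22, 17, 12, x, k), (22, 22, 17, 12, y, z), (24, 17, 10, 30, a, z), (24, 17, 10, 30, c, w), (24, 17, 10, 30, p, n), (24, 17, 10, 30, z, w), (24, 22, 12, 23, a, z), (24, 22, 12, 23, c, w), (24, 22, 12, 23, p, n), (24, 22, 12, 23, z, w), (24, 37, 35, 38, a, z), (24, 37, 35, 38, c, w), (24, 37, 35, 38, p, n), (24, 37, 35, 38, z, w)}
Selection G = 24: {(24, 17, 10, 30, a, z), (24, 17, 10, 30, c, w), (24, 17, 10, 30, p, n), (24, 17, 10, 30, z, w), (24, 22, 12, 23, a, z), (24, 22, 12, 23, c, w), (24, 22, 12, 23, p, n), (24, 22, 12, 23, z, w), (24, 37, 35, 38, a, z), (24, 37, 35, 38, c, w), (24, 37, 35, 38, p, n), (24, 37, 35, 38, z, w)}
Projecting to F, D (3 duplicate(s) eliminated): {(n, 23), (n, 30), (n, 38), (w, 23), (w, 30), (w, 38), (z, 23), (z, 30), (z, 38)}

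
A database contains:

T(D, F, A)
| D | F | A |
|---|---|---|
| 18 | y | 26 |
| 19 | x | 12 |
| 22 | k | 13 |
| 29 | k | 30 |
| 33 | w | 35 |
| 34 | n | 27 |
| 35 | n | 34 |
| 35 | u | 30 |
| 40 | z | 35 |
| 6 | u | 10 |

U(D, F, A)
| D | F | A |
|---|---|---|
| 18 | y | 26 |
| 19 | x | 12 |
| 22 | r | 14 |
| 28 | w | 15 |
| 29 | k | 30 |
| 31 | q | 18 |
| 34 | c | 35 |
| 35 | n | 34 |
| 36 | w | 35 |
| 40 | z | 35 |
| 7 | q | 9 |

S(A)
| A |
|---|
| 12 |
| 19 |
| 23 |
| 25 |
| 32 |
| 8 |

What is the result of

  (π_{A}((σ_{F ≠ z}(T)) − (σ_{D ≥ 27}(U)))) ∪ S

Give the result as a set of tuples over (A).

{10, 12, 13, 19, 23, 25, 26, 27, 30, 32, 35, 8}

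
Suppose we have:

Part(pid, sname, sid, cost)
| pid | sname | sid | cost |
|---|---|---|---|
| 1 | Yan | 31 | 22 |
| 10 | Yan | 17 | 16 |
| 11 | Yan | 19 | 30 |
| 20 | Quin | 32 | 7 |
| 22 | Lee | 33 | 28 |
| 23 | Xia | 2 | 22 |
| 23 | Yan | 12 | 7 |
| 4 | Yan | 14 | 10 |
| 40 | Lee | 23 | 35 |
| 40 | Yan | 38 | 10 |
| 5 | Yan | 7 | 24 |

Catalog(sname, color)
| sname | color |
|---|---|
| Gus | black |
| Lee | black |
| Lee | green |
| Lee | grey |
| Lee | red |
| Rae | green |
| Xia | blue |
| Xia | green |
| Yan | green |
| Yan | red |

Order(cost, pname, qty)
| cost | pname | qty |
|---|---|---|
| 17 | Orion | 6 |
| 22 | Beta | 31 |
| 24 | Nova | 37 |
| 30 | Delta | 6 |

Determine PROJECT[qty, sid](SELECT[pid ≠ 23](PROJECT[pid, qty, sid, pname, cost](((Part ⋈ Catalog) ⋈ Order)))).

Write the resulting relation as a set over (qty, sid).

{(31, 31), (37, 7), (6, 19)}

Part ⋈ Catalog (natural join on sname): {(1, Yan, 31, 22, green), (1, Yan, 31, 22, red), (10, Yan, 17, 16, green), (10, Yan, 17, 16, red), (11, Yan, 19, 30, green), (11, Yan, 19, 30, red), (22, Lee, 33, 28, black), (22, Lee, 33, 28, green), (22, Lee, 33, 28, grey), (22, Lee, 33, 28, red), (23, Xia, 2, 22, blue), (23, Xia, 2, 22, green), (23, Yan, 12, 7, green), (23, Yan, 12, 7, red), (4, Yan, 14, 10, green), (4, Yan, 14, 10, red), (40, Lee, 23, 35, black), (40, Lee, 23, 35, green), (40, Lee, 23, 35, grey), (40, Lee, 23, 35, red), (40, Yan, 38, 10, green), (40, Yan, 38, 10, red), (5, Yan, 7, 24, green), (5, Yan, 7, 24, red)}
(Part ⋈ Catalog) ⋈ Order (natural join on cost): {(1, Yan, 31, 22, green, Beta, 31), (1, Yan, 31, 22, red, Beta, 31), (11, Yan, 19, 30, green, Delta, 6), (11, Yan, 19, 30, red, Delta, 6), (23, Xia, 2, 22, blue, Beta, 31), (23, Xia, 2, 22, green, Beta, 31), (5, Yan, 7, 24, green, Nova, 37), (5, Yan, 7, 24, red, Nova, 37)}
Projecting to pid, qty, sid, pname, cost (4 duplicate(s) eliminated): {(1, 31, 31, Beta, 22), (11, 6, 19, Delta, 30), (23, 31, 2, Beta, 22), (5, 37, 7, Nova, 24)}
Filtering on pid ≠ 23 leaves {(1, 31, 31, Beta, 22), (11, 6, 19, Delta, 30), (5, 37, 7, Nova, 24)}.
Projecting to qty, sid: {(31, 31), (37, 7), (6, 19)}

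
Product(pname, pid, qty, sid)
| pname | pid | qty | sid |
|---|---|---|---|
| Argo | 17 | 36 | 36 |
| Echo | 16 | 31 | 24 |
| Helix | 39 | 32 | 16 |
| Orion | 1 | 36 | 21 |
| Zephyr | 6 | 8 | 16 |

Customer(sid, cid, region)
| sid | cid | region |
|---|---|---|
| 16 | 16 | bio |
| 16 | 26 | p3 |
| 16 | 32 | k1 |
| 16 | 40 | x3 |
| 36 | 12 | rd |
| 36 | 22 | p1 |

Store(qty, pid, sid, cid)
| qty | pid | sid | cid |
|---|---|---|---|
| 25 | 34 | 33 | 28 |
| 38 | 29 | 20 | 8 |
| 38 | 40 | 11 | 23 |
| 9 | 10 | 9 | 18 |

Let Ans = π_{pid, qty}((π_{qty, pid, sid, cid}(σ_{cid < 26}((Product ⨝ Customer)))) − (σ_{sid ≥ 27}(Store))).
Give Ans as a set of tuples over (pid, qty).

{(17, 36), (39, 32), (6, 8)}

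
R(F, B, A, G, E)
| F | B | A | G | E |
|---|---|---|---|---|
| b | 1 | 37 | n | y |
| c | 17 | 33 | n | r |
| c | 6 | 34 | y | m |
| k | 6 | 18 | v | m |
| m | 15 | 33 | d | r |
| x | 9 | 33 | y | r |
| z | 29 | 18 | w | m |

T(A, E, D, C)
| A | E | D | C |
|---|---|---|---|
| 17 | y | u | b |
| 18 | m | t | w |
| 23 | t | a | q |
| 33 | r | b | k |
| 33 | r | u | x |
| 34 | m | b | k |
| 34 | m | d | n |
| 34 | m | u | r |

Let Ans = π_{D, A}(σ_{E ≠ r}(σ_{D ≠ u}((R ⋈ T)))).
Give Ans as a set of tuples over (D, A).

{(b, 34), (d, 34), (t, 18)}

Joining R and T on A, E yields {(c, 17, 33, n, r, b, k), (c, 17, 33, n, r, u, x), (c, 6, 34, y, m, b, k), (c, 6, 34, y, m, d, n), (c, 6, 34, y, m, u, r), (k, 6, 18, v, m, t, w), (m, 15, 33, d, r, b, k), (m, 15, 33, d, r, u, x), (x, 9, 33, y, r, b, k), (x, 9, 33, y, r, u, x), (z, 29, 18, w, m, t, w)}.
σ[D ≠ u]: keep tuples satisfying D ≠ u → {(c, 17, 33, n, r, b, k), (c, 6, 34, y, m, b, k), (c, 6, 34, y, m, d, n), (k, 6, 18, v, m, t, w), (m, 15, 33, d, r, b, k), (x, 9, 33, y, r, b, k), (z, 29, 18, w, m, t, w)}
σ[E ≠ r]: keep tuples satisfying E ≠ r → {(c, 6, 34, y, m, b, k), (c, 6, 34, y, m, d, n), (k, 6, 18, v, m, t, w), (z, 29, 18, w, m, t, w)}
π_{D, A} gives {(b, 34), (d, 34), (t, 18)} (1 duplicate(s) eliminated).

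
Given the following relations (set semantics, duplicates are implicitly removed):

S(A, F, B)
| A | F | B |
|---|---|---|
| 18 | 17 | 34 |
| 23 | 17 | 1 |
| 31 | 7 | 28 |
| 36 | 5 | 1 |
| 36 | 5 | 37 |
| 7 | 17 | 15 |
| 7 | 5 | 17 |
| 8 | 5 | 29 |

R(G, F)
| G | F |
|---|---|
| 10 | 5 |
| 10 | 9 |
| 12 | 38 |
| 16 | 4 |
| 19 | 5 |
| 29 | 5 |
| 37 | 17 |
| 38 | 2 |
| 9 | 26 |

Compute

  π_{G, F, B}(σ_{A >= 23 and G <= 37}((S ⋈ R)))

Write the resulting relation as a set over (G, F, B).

{(10, 5, 1), (10, 5, 37), (19, 5, 1), (19, 5, 37), (29, 5, 1), (29, 5, 37), (37, 17, 1)}

Natural join on F: {(18, 17, 34, 37), (23, 17, 1, 37), (36, 5, 1, 10), (36, 5, 1, 19), (36, 5, 1, 29), (36, 5, 37, 10), (36, 5, 37, 19), (36, 5, 37, 29), (7, 17, 15, 37), (7, 5, 17, 10), (7, 5, 17, 19), (7, 5, 17, 29), (8, 5, 29, 10), (8, 5, 29, 19), (8, 5, 29, 29)}
Apply σ_{A >= 23 and G <= 37}; surviving tuples: {(23, 17, 1, 37), (36, 5, 1, 10), (36, 5, 1, 19), (36, 5, 1, 29), (36, 5, 37, 10), (36, 5, 37, 19), (36, 5, 37, 29)}
Keep only column(s) G, F, B: {(10, 5, 1), (10, 5, 37), (19, 5, 1), (19, 5, 37), (29, 5, 1), (29, 5, 37), (37, 17, 1)}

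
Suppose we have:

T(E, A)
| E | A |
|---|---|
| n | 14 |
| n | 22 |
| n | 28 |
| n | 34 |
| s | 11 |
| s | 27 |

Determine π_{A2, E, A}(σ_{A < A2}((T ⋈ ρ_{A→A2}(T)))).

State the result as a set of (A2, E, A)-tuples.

{(22, n, 14), (27, s, 11), (28, n, 14), (28, n, 22), (34, n, 14), (34, n, 22), (34, n, 28)}

ρ[A→A2]: schema becomes (E, A2); tuples unchanged.
Joining T and ρ_{A→A2}(T) on E yields {(n, 14, 14), (n, 14, 22), (n, 14, 28), (n, 14, 34), (n, 22, 14), (n, 22, 22), (n, 22, 28), (n, 22, 34), (n, 28, 14), (n, 28, 22), (n, 28, 28), (n, 28, 34), (n, 34, 14), (n, 34, 22), (n, 34, 28), (n, 34, 34), (s, 11, 11), (s, 11, 27), (s, 27, 11), (s, 27, 27)}.
Selection A < A2: {(n, 14, 22), (n, 14, 28), (n, 14, 34), (n, 22, 28), (n, 22, 34), (n, 28, 34), (s, 11, 27)}
Projecting to A2, E, A: {(22, n, 14), (27, s, 11), (28, n, 14), (28, n, 22), (34, n, 14), (34, n, 22), (34, n, 28)}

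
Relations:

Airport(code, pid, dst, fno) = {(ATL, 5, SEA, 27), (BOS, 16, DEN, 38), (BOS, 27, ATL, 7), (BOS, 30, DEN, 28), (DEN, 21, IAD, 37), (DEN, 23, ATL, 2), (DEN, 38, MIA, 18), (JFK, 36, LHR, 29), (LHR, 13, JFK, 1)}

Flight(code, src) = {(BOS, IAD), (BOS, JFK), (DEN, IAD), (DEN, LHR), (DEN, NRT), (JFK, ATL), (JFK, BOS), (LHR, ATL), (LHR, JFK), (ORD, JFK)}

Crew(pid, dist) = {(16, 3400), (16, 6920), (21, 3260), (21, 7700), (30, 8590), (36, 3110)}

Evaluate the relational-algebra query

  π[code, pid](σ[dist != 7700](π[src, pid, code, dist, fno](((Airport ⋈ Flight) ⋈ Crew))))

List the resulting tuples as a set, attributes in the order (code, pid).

Airport ⋈ Flight (natural join on code): {(BOS, 16, DEN, 38, IAD), (BOS, 16, DEN, 38, JFK), (BOS, 27, ATL, 7, IAD), (BOS, 27, ATL, 7, JFK), (BOS, 30, DEN, 28, IAD), (BOS, 30, DEN, 28, JFK), (DEN, 21, IAD, 37, IAD), (DEN, 21, IAD, 37, LHR), (DEN, 21, IAD, 37, NRT), (DEN, 23, ATL, 2, IAD), (DEN, 23, ATL, 2, LHR), (DEN, 23, ATL, 2, NRT), (DEN, 38, MIA, 18, IAD), (DEN, 38, MIA, 18, LHR), (DEN, 38, MIA, 18, NRT), (JFK, 36, LHR, 29, ATL), (JFK, 36, LHR, 29, BOS), (LHR, 13, JFK, 1, ATL), (LHR, 13, JFK, 1, JFK)}
(Airport ⋈ Flight) ⋈ Crew (natural join on pid): {(BOS, 16, DEN, 38, IAD, 3400), (BOS, 16, DEN, 38, IAD, 6920), (BOS, 16, DEN, 38, JFK, 3400), (BOS, 16, DEN, 38, JFK, 6920), (BOS, 30, DEN, 28, IAD, 8590), (BOS, 30, DEN, 28, JFK, 8590), (DEN, 21, IAD, 37, IAD, 3260), (DEN, 21, IAD, 37, IAD, 7700), (DEN, 21, IAD, 37, LHR, 3260), (DEN, 21, IAD, 37, LHR, 7700), (DEN, 21, IAD, 37, NRT, 3260), (DEN, 21, IAD, 37, NRT, 7700), (JFK, 36, LHR, 29, ATL, 3110), (JFK, 36, LHR, 29, BOS, 3110)}
π[src, pid, code, dist, fno]: project onto (src, pid, code, dist, fno) → {(ATL, 36, JFK, 3110, 29), (BOS, 36, JFK, 3110, 29), (IAD, 16, BOS, 3400, 38), (IAD, 16, BOS, 6920, 38), (IAD, 21, DEN, 3260, 37), (IAD, 21, DEN, 7700, 37), (IAD, 30, BOS, 8590, 28), (JFK, 16, BOS, 3400, 38), (JFK, 16, BOS, 6920, 38), (JFK, 30, BOS, 8590, 28), (LHR, 21, DEN, 3260, 37), (LHR, 21, DEN, 7700, 37), (NRT, 21, DEN, 3260, 37), (NRT, 21, DEN, 7700, 37)}
Apply σ_{dist != 7700}; surviving tuples: {(ATL, 36, JFK, 3110, 29), (BOS, 36, JFK, 3110, 29), (IAD, 16, BOS, 3400, 38), (IAD, 16, BOS, 6920, 38), (IAD, 21, DEN, 3260, 37), (IAD, 30, BOS, 8590, 28), (JFK, 16, BOS, 3400, 38), (JFK, 16, BOS, 6920, 38), (JFK, 30, BOS, 8590, 28), (LHR, 21, DEN, 3260, 37), (NRT, 21, DEN, 3260, 37)}
π[code, pid]: project onto (code, pid) (7 duplicate(s) eliminated) → {(BOS, 16), (BOS, 30), (DEN, 21), (JFK, 36)}

{(BOS, 16), (BOS, 30), (DEN, 21), (JFK, 36)}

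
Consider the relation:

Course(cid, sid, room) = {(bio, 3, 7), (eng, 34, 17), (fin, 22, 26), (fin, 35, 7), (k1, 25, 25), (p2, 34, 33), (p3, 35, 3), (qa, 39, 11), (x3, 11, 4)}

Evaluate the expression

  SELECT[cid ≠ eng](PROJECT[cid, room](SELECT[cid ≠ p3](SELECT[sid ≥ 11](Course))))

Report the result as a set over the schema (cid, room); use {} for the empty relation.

{(fin, 26), (fin, 7), (k1, 25), (p2, 33), (qa, 11), (x3, 4)}

Filtering on sid ≥ 11 leaves {(eng, 34, 17), (fin, 22, 26), (fin, 35, 7), (k1, 25, 25), (p2, 34, 33), (p3, 35, 3), (qa, 39, 11), (x3, 11, 4)}.
Filtering on cid ≠ p3 leaves {(eng, 34, 17), (fin, 22, 26), (fin, 35, 7), (k1, 25, 25), (p2, 34, 33), (qa, 39, 11), (x3, 11, 4)}.
π_{cid, room} gives {(eng, 17), (fin, 26), (fin, 7), (k1, 25), (p2, 33), (qa, 11), (x3, 4)}.
Filtering on cid ≠ eng leaves {(fin, 26), (fin, 7), (k1, 25), (p2, 33), (qa, 11), (x3, 4)}.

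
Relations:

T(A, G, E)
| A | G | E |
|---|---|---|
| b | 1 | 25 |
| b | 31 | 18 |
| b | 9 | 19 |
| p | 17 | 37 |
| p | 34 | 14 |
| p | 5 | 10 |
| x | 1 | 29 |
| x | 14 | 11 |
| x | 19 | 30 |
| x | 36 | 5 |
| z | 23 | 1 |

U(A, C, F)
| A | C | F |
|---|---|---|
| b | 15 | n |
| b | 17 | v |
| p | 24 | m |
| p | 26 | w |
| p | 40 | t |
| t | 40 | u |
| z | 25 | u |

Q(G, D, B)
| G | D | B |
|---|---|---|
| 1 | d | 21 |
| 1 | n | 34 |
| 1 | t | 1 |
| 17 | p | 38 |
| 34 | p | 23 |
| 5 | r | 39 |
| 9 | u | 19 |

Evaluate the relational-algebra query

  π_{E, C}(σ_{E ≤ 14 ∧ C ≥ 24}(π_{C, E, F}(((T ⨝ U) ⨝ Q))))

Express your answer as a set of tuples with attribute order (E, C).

Joining T and U on A yields {(b, 1, 25, 15, n), (b, 1, 25, 17, v), (b, 31, 18, 15, n), (b, 31, 18, 17, v), (b, 9, 19, 15, n), (b, 9, 19, 17, v), (p, 17, 37, 24, m), (p, 17, 37, 26, w), (p, 17, 37, 40, t), (p, 34, 14, 24, m), (p, 34, 14, 26, w), (p, 34, 14, 40, t), (p, 5, 10, 24, m), (p, 5, 10, 26, w), (p, 5, 10, 40, t), (z, 23, 1, 25, u)}.
Joining (T ⨝ U) and Q on G yields {(b, 1, 25, 15, n, d, 21), (b, 1, 25, 15, n, n, 34), (b, 1, 25, 15, n, t, 1), (b, 1, 25, 17, v, d, 21), (b, 1, 25, 17, v, n, 34), (b, 1, 25, 17, v, t, 1), (b, 9, 19, 15, n, u, 19), (b, 9, 19, 17, v, u, 19), (p, 17, 37, 24, m, p, 38), (p, 17, 37, 26, w, p, 38), (p, 17, 37, 40, t, p, 38), (p, 34, 14, 24, m, p, 23), (p, 34, 14, 26, w, p, 23), (p, 34, 14, 40, t, p, 23), (p, 5, 10, 24, m, r, 39), (p, 5, 10, 26, w, r, 39), (p, 5, 10, 40, t, r, 39)}.
π[C, E, F]: project onto (C, E, F) (4 duplicate(s) eliminated) → {(15, 19, n), (15, 25, n), (17, 19, v), (17, 25, v), (24, 10, m), (24, 14, m), (24, 37, m), (26, 10, w), (26, 14, w), (26, 37, w), (40, 10, t), (40, 14, t), (40, 37, t)}
Filtering on E ≤ 14 ∧ C ≥ 24 leaves {(24, 10, m), (24, 14, m), (26, 10, w), (26, 14, w), (40, 10, t), (40, 14, t)}.
π[E, C]: project onto (E, C) → {(10, 24), (10, 26), (10, 40), (14, 24), (14, 26), (14, 40)}

{(10, 24), (10, 26), (10, 40), (14, 24), (14, 26), (14, 40)}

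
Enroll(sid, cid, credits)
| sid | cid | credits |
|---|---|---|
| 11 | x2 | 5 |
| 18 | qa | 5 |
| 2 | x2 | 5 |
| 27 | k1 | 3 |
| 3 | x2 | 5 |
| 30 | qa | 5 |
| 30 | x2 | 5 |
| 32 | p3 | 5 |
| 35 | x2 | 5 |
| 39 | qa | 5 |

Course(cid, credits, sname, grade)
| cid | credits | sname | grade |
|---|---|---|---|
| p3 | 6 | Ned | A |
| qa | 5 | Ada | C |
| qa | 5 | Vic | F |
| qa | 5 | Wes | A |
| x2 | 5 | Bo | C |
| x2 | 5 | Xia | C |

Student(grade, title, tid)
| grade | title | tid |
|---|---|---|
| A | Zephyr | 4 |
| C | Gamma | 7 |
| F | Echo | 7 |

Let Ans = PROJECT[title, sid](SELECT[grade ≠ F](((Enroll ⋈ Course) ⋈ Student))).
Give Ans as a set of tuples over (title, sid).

{(Gamma, 11), (Gamma, 18), (Gamma, 2), (Gamma, 3), (Gamma, 30), (Gamma, 35), (Gamma, 39), (Zephyr, 18), (Zephyr, 30), (Zephyr, 39)}

Enroll ⋈ Course (natural join on cid, credits): {(11, x2, 5, Bo, C), (11, x2, 5, Xia, C), (18, qa, 5, Ada, C), (18, qa, 5, Vic, F), (18, qa, 5, Wes, A), (2, x2, 5, Bo, C), (2, x2, 5, Xia, C), (3, x2, 5, Bo, C), (3, x2, 5, Xia, C), (30, qa, 5, Ada, C), (30, qa, 5, Vic, F), (30, qa, 5, Wes, A), (30, x2, 5, Bo, C), (30, x2, 5, Xia, C), (35, x2, 5, Bo, C), (35, x2, 5, Xia, C), (39, qa, 5, Ada, C), (39, qa, 5, Vic, F), (39, qa, 5, Wes, A)}
(Enroll ⋈ Course) ⋈ Student (natural join on grade): {(11, x2, 5, Bo, C, Gamma, 7), (11, x2, 5, Xia, C, Gamma, 7), (18, qa, 5, Ada, C, Gamma, 7), (18, qa, 5, Vic, F, Echo, 7), (18, qa, 5, Wes, A, Zephyr, 4), (2, x2, 5, Bo, C, Gamma, 7), (2, x2, 5, Xia, C, Gamma, 7), (3, x2, 5, Bo, C, Gamma, 7), (3, x2, 5, Xia, C, Gamma, 7), (30, qa, 5, Ada, C, Gamma, 7), (30, qa, 5, Vic, F, Echo, 7), (30, qa, 5, Wes, A, Zephyr, 4), (30, x2, 5, Bo, C, Gamma, 7), (30, x2, 5, Xia, C, Gamma, 7), (35, x2, 5, Bo, C, Gamma, 7), (35, x2, 5, Xia, C, Gamma, 7), (39, qa, 5, Ada, C, Gamma, 7), (39, qa, 5, Vic, F, Echo, 7), (39, qa, 5, Wes, A, Zephyr, 4)}
σ[grade ≠ F]: keep tuples satisfying grade ≠ F → {(11, x2, 5, Bo, C, Gamma, 7), (11, x2, 5, Xia, C, Gamma, 7), (18, qa, 5, Ada, C, Gamma, 7), (18, qa, 5, Wes, A, Zephyr, 4), (2, x2, 5, Bo, C, Gamma, 7), (2, x2, 5, Xia, C, Gamma, 7), (3, x2, 5, Bo, C, Gamma, 7), (3, x2, 5, Xia, C, Gamma, 7), (30, qa, 5, Ada, C, Gamma, 7), (30, qa, 5, Wes, A, Zephyr, 4), (30, x2, 5, Bo, C, Gamma, 7), (30, x2, 5, Xia, C, Gamma, 7), (35, x2, 5, Bo, C, Gamma, 7), (35, x2, 5, Xia, C, Gamma, 7), (39, qa, 5, Ada, C, Gamma, 7), (39, qa, 5, Wes, A, Zephyr, 4)}
Keep only column(s) title, sid (6 duplicate(s) eliminated): {(Gamma, 11), (Gamma, 18), (Gamma, 2), (Gamma, 3), (Gamma, 30), (Gamma, 35), (Gamma, 39), (Zephyr, 18), (Zephyr, 30), (Zephyr, 39)}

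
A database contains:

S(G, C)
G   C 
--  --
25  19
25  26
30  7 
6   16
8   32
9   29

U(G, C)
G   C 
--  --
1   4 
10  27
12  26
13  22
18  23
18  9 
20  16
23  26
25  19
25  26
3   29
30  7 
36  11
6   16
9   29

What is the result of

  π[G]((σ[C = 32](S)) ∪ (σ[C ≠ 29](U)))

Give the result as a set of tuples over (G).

Apply σ_{C = 32}; surviving tuples: {(8, 32)}
Apply σ_{C ≠ 29}; surviving tuples: {(1, 4), (10, 27), (12, 26), (13, 22), (18, 23), (18, 9), (20, 16), (23, 26), (25, 19), (25, 26), (30, 7), (36, 11), (6, 16)}
Set union of the two operands is {(1, 4), (10, 27), (12, 26), (13, 22), (18, 23), (18, 9), (20, 16), (23, 26), (25, 19), (25, 26), (30, 7), (36, 11), (6, 16), (8, 32)}.
Keep only column(s) G (2 duplicate(s) eliminated): {1, 10, 12, 13, 18, 20, 23, 25, 30, 36, 6, 8}

{1, 10, 12, 13, 18, 20, 23, 25, 30, 36, 6, 8}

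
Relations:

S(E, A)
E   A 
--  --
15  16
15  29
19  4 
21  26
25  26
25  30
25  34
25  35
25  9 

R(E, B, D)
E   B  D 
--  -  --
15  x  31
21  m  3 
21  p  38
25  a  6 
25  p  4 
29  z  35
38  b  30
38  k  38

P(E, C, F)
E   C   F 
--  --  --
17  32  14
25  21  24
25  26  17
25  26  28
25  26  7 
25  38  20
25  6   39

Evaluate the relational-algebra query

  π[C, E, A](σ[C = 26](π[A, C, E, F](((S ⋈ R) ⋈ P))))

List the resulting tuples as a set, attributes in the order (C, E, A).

Joining S and R on E yields {(15, 16, x, 31), (15, 29, x, 31), (21, 26, m, 3), (21, 26, p, 38), (25, 26, a, 6), (25, 26, p, 4), (25, 30, a, 6), (25, 30, p, 4), (25, 34, a, 6), (25, 34, p, 4), (25, 35, a, 6), (25, 35, p, 4), (25, 9, a, 6), (25, 9, p, 4)}.
Joining (S ⋈ R) and P on E yields {(25, 26, a, 6, 21, 24), (25, 26, a, 6, 26, 17), (25, 26, a, 6, 26, 28), (25, 26, a, 6, 26, 7), (25, 26, a, 6, 38, 20), (25, 26, a, 6, 6, 39), (25, 26, p, 4, 21, 24), (25, 26, p, 4, 26, 17), (25, 26, p, 4, 26, 28), (25, 26, p, 4, 26, 7), (25, 26, p, 4, 38, 20), (25, 26, p, 4, 6, 39), (25, 30, a, 6, 21, 24), (25, 30, a, 6, 26, 17), (25, 30, a, 6, 26, 28), (25, 30, a, 6, 26, 7), (25, 30, a, 6, 38, 20), (25, 30, a, 6, 6, 39), (25, 30, p, 4, 21, 24), (25, 30, p, 4, 26, 17), (25, 30, p, 4, 26, 28), (25, 30, p, 4, 26, 7), (25, 30, p, 4, 38, 20), (25, 30, p, 4, 6, 39), (25, 34, a, 6, 21, 24), (25, 34, a, 6, 26, 17), (25, 34, a, 6, 26, 28), (25, 34, a, 6, 26, 7), (25, 34, a, 6, 38, 20), (25, 34, a, 6, 6, 39), (25, 34, p, 4, 21, 24), (25, 34, p, 4, 26, 17), (25, 34, p, 4, 26, 28), (25, 34, p, 4, 26, 7), (25, 34, p, 4, 38, 20), (25, 34, p, 4, 6, 39), (25, 35, a, 6, 21, 24), (25, 35, a, 6, 26, 17), (25, 35, a, 6, 26, 28), (25, 35, a, 6, 26, 7), (25, 35, a, 6, 38, 20), (25, 35, a, 6, 6, 39), (25, 35, p, 4, 21, 24), (25, 35, p, 4, 26, 17), (25, 35, p, 4, 26, 28), (25, 35, p, 4, 26, 7), (25, 35, p, 4, 38, 20), (25, 35, p, 4, 6, 39), (25, 9, a, 6, 21, 24), (25, 9, a, 6, 26, 17), (25, 9, a, 6, 26, 28), (25, 9, a, 6, 26, 7), (25, 9, a, 6, 38, 20), (25, 9, a, 6, 6, 39), (25, 9, p, 4, 21, 24), (25, 9, p, 4, 26, 17), (25, 9, p, 4, 26, 28), (25, 9, p, 4, 26, 7), (25, 9, p, 4, 38, 20), (25, 9, p, 4, 6, 39)}.
π[A, C, E, F]: project onto (A, C, E, F) (30 duplicate(s) eliminated) → {(26, 21, 25, 24), (26, 26, 25, 17), (26, 26, 25, 28), (26, 26, 25, 7), (26, 38, 25, 20), (26, 6, 25, 39), (30, 21, 25, 24), (30, 26, 25, 17), (30, 26, 25, 28), (30, 26, 25, 7), (30, 38, 25, 20), (30, 6, 25, 39), (34, 21, 25, 24), (34, 26, 25, 17), (34, 26, 25, 28), (34, 26, 25, 7), (34, 38, 25, 20), (34, 6, 25, 39), (35, 21, 25, 24), (35, 26, 25, 17), (35, 26, 25, 28), (35, 26, 25, 7), (35, 38, 25, 20), (35, 6, 25, 39), (9, 21, 25, 24), (9, 26, 25, 17), (9, 26, 25, 28), (9, 26, 25, 7), (9, 38, 25, 20), (9, 6, 25, 39)}
Selection C = 26: {(26, 26, 25, 17), (26, 26, 25, 28), (26, 26, 25, 7), (30, 26, 25, 17), (30, 26, 25, 28), (30, 26, 25, 7), (34, 26, 25, 17), (34, 26, 25, 28), (34, 26, 25, 7), (35, 26, 25, 17), (35, 26, 25, 28), (35, 26, 25, 7), (9, 26, 25, 17), (9, 26, 25, 28), (9, 26, 25, 7)}
π[C, E, A]: project onto (C, E, A) (10 duplicate(s) eliminated) → {(26, 25, 26), (26, 25, 30), (26, 25, 34), (26, 25, 35), (26, 25, 9)}

{(26, 25, 26), (26, 25, 30), (26, 25, 34), (26, 25, 35), (26, 25, 9)}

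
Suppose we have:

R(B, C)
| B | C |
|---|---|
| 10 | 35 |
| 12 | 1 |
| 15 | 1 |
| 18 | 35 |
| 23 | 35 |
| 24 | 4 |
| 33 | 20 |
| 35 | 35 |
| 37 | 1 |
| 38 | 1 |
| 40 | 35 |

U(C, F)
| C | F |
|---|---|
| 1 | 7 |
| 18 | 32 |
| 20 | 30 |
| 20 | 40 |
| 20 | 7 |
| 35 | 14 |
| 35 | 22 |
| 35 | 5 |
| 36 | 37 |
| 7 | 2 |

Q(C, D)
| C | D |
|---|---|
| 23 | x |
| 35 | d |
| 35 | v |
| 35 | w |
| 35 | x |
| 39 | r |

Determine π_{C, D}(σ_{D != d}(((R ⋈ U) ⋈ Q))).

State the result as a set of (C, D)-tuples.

{(35, v), (35, w), (35, x)}

Joining R and U on C yields {(10, 35, 14), (10, 35, 22), (10, 35, 5), (12, 1, 7), (15, 1, 7), (18, 35, 14), (18, 35, 22), (18, 35, 5), (23, 35, 14), (23, 35, 22), (23, 35, 5), (33, 20, 30), (33, 20, 40), (33, 20, 7), (35, 35, 14), (35, 35, 22), (35, 35, 5), (37, 1, 7), (38, 1, 7), (40, 35, 14), (40, 35, 22), (40, 35, 5)}.
Joining (R ⋈ U) and Q on C yields {(10, 35, 14, d), (10, 35, 14, v), (10, 35, 14, w), (10, 35, 14, x), (10, 35, 22, d), (10, 35, 22, v), (10, 35, 22, w), (10, 35, 22, x), (10, 35, 5, d), (10, 35, 5, v), (10, 35, 5, w), (10, 35, 5, x), (18, 35, 14, d), (18, 35, 14, v), (18, 35, 14, w), (18, 35, 14, x), (18, 35, 22, d), (18, 35, 22, v), (18, 35, 22, w), (18, 35, 22, x), (18, 35, 5, d), (18, 35, 5, v), (18, 35, 5, w), (18, 35, 5, x), (23, 35, 14, d), (23, 35, 14, v), (23, 35, 14, w), (23, 35, 14, x), (23, 35, 22, d), (23, 35, 22, v), (23, 35, 22, w), (23, 35, 22, x), (23, 35, 5, d), (23, 35, 5, v), (23, 35, 5, w), (23, 35, 5, x), (35, 35, 14, d), (35, 35, 14, v), (35, 35, 14, w), (35, 35, 14, x), (35, 35, 22, d), (35, 35, 22, v), (35, 35, 22, w), (35, 35, 22, x), (35, 35, 5, d), (35, 35, 5, v), (35, 35, 5, w), (35, 35, 5, x), (40, 35, 14, d), (40, 35, 14, v), (40, 35, 14, w), (40, 35, 14, x), (40, 35, 22, d), (40, 35, 22, v), (40, 35, 22, w), (40, 35, 22, x), (40, 35, 5, d), (40, 35, 5, v), (40, 35, 5, w), (40, 35, 5, x)}.
Apply σ_{D != d}; surviving tuples: {(10, 35, 14, v), (10, 35, 14, w), (10, 35, 14, x), (10, 35, 22, v), (10, 35, 22, w), (10, 35, 22, x), (10, 35, 5, v), (10, 35, 5, w), (10, 35, 5, x), (18, 35, 14, v), (18, 35, 14, w), (18, 35, 14, x), (18, 35, 22, v), (18, 35, 22, w), (18, 35, 22, x), (18, 35, 5, v), (18, 35, 5, w), (18, 35, 5, x), (23, 35, 14, v), (23, 35, 14, w), (23, 35, 14, x), (23, 35, 22, v), (23, 35, 22, w), (23, 35, 22, x), (23, 35, 5, v), (23, 35, 5, w), (23, 35, 5, x), (35, 35, 14, v), (35, 35, 14, w), (35, 35, 14, x), (35, 35, 22, v), (35, 35, 22, w), (35, 35, 22, x), (35, 35, 5, v), (35, 35, 5, w), (35, 35, 5, x), (40, 35, 14, v), (40, 35, 14, w), (40, 35, 14, x), (40, 35, 22, v), (40, 35, 22, w), (40, 35, 22, x), (40, 35, 5, v), (40, 35, 5, w), (40, 35, 5, x)}
π_{C, D} gives {(35, v), (35, w), (35, x)} (42 duplicate(s) eliminated).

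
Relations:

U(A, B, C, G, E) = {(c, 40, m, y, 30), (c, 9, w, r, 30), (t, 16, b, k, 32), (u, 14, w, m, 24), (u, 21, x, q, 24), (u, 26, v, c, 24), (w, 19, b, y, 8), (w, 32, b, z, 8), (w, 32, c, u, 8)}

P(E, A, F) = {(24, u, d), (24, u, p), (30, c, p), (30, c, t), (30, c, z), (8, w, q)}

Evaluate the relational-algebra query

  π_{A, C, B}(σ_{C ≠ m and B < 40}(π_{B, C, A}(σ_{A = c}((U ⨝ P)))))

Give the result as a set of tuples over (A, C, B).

{(c, w, 9)}

U ⋈ P (natural join on A, E): {(c, 40, m, y, 30, p), (c, 40, m, y, 30, t), (c, 40, m, y, 30, z), (c, 9, w, r, 30, p), (c, 9, w, r, 30, t), (c, 9, w, r, 30, z), (u, 14, w, m, 24, d), (u, 14, w, m, 24, p), (u, 21, x, q, 24, d), (u, 21, x, q, 24, p), (u, 26, v, c, 24, d), (u, 26, v, c, 24, p), (w, 19, b, y, 8, q), (w, 32, b, z, 8, q), (w, 32, c, u, 8, q)}
Apply σ_{A = c}; surviving tuples: {(c, 40, m, y, 30, p), (c, 40, m, y, 30, t), (c, 40, m, y, 30, z), (c, 9, w, r, 30, p), (c, 9, w, r, 30, t), (c, 9, w, r, 30, z)}
π_{B, C, A} gives {(40, m, c), (9, w, c)} (4 duplicate(s) eliminated).
Apply σ_{C ≠ m and B < 40}; surviving tuples: {(9, w, c)}
π_{A, C, B} gives {(c, w, 9)}.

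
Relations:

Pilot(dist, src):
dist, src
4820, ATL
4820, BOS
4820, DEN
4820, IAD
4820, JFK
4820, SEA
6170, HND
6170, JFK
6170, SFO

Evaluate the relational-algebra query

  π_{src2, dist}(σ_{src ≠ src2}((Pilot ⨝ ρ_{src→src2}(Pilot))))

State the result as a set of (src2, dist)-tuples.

{(ATL, 4820), (BOS, 4820), (DEN, 4820), (HND, 6170), (IAD, 4820), (JFK, 4820), (JFK, 6170), (SEA, 4820), (SFO, 6170)}

ρ[src→src2]: schema becomes (dist, src2); tuples unchanged.
Pilot ⋈ ρ_{src→src2}(Pilot) (natural join on dist): {(4820, ATL, ATL), (4820, ATL, BOS), (4820, ATL, DEN), (4820, ATL, IAD), (4820, ATL, JFK), (4820, ATL, SEA), (4820, BOS, ATL), (4820, BOS, BOS), (4820, BOS, DEN), (4820, BOS, IAD), (4820, BOS, JFK), (4820, BOS, SEA), (4820, DEN, ATL), (4820, DEN, BOS), (4820, DEN, DEN), (4820, DEN, IAD), (4820, DEN, JFK), (4820, DEN, SEA), (4820, IAD, ATL), (4820, IAD, BOS), (4820, IAD, DEN), (4820, IAD, IAD), (4820, IAD, JFK), (4820, IAD, SEA), (4820, JFK, ATL), (4820, JFK, BOS), (4820, JFK, DEN), (4820, JFK, IAD), (4820, JFK, JFK), (4820, JFK, SEA), (4820, SEA, ATL), (4820, SEA, BOS), (4820, SEA, DEN), (4820, SEA, IAD), (4820, SEA, JFK), (4820, SEA, SEA), (6170, HND, HND), (6170, HND, JFK), (6170, HND, SFO), (6170, JFK, HND), (6170, JFK, JFK), (6170, JFK, SFO), (6170, SFO, HND), (6170, SFO, JFK), (6170, SFO, SFO)}
Filtering on src ≠ src2 leaves {(4820, ATL, BOS), (4820, ATL, DEN), (4820, ATL, IAD), (4820, ATL, JFK), (4820, ATL, SEA), (4820, BOS, ATL), (4820, BOS, DEN), (4820, BOS, IAD), (4820, BOS, JFK), (4820, BOS, SEA), (4820, DEN, ATL), (4820, DEN, BOS), (4820, DEN, IAD), (4820, DEN, JFK), (4820, DEN, SEA), (4820, IAD, ATL), (4820, IAD, BOS), (4820, IAD, DEN), (4820, IAD, JFK), (4820, IAD, SEA), (4820, JFK, ATL), (4820, JFK, BOS), (4820, JFK, DEN), (4820, JFK, IAD), (4820, JFK, SEA), (4820, SEA, ATL), (4820, SEA, BOS), (4820, SEA, DEN), (4820, SEA, IAD), (4820, SEA, JFK), (6170, HND, JFK), (6170, HND, SFO), (6170, JFK, HND), (6170, JFK, SFO), (6170, SFO, HND), (6170, SFO, JFK)}.
π_{src2, dist} gives {(ATL, 4820), (BOS, 4820), (DEN, 4820), (HND, 6170), (IAD, 4820), (JFK, 4820), (JFK, 6170), (SEA, 4820), (SFO, 6170)} (27 duplicate(s) eliminated).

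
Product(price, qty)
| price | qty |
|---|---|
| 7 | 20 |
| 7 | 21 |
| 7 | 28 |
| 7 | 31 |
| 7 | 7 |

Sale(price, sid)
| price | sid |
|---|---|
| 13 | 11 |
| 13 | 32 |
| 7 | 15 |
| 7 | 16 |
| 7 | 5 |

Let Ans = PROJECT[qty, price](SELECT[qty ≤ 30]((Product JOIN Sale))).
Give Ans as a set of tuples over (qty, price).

Natural join on price: {(7, 20, 15), (7, 20, 16), (7, 20, 5), (7, 21, 15), (7, 21, 16), (7, 21, 5), (7, 28, 15), (7, 28, 16), (7, 28, 5), (7, 31, 15), (7, 31, 16), (7, 31, 5), (7, 7, 15), (7, 7, 16), (7, 7, 5)}
Selection qty ≤ 30: {(7, 20, 15), (7, 20, 16), (7, 20, 5), (7, 21, 15), (7, 21, 16), (7, 21, 5), (7, 28, 15), (7, 28, 16), (7, 28, 5), (7, 7, 15), (7, 7, 16), (7, 7, 5)}
Projecting to qty, price (8 duplicate(s) eliminated): {(20, 7), (21, 7), (28, 7), (7, 7)}

{(20, 7), (21, 7), (28, 7), (7, 7)}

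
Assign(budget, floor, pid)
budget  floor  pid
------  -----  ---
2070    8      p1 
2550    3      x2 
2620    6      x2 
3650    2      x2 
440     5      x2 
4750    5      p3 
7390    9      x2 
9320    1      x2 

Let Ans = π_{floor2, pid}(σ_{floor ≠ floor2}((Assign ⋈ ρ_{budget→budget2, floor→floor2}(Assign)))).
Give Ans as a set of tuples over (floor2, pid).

ρ[budget→budget2, floor→floor2]: schema becomes (budget2, floor2, pid); tuples unchanged.
Assign ⋈ ρ_{budget→budget2, floor→floor2}(Assign) (natural join on pid): {(2070, 8, p1, 2070, 8), (2550, 3, x2, 2550, 3), (2550, 3, x2, 2620, 6), (2550, 3, x2, 3650, 2), (2550, 3, x2, 440, 5), (2550, 3, x2, 7390, 9), (2550, 3, x2, 9320, 1), (2620, 6, x2, 2550, 3), (2620, 6, x2, 2620, 6), (2620, 6, x2, 3650, 2), (2620, 6, x2, 440, 5), (2620, 6, x2, 7390, 9), (2620, 6, x2, 9320, 1), (3650, 2, x2, 2550, 3), (3650, 2, x2, 2620, 6), (3650, 2, x2, 3650, 2), (3650, 2, x2, 440, 5), (3650, 2, x2, 7390, 9), (3650, 2, x2, 9320, 1), (440, 5, x2, 2550, 3), (440, 5, x2, 2620, 6), (440, 5, x2, 3650, 2), (440, 5, x2, 440, 5), (440, 5, x2, 7390, 9), (440, 5, x2, 9320, 1), (4750, 5, p3, 4750, 5), (7390, 9, x2, 2550, 3), (7390, 9, x2, 2620, 6), (7390, 9, x2, 3650, 2), (7390, 9, x2, 440, 5), (7390, 9, x2, 7390, 9), (7390, 9, x2, 9320, 1), (9320, 1, x2, 2550, 3), (9320, 1, x2, 2620, 6), (9320, 1, x2, 3650, 2), (9320, 1, x2, 440, 5), (9320, 1, x2, 7390, 9), (9320, 1, x2, 9320, 1)}
Filtering on floor ≠ floor2 leaves {(2550, 3, x2, 2620, 6), (2550, 3, x2, 3650, 2), (2550, 3, x2, 440, 5), (2550, 3, x2, 7390, 9), (2550, 3, x2, 9320, 1), (2620, 6, x2, 2550, 3), (2620, 6, x2, 3650, 2), (2620, 6, x2, 440, 5), (2620, 6, x2, 7390, 9), (2620, 6, x2, 9320, 1), (3650, 2, x2, 2550, 3), (3650, 2, x2, 2620, 6), (3650, 2, x2, 440, 5), (3650, 2, x2, 7390, 9), (3650, 2, x2, 9320, 1), (440, 5, x2, 2550, 3), (440, 5, x2, 2620, 6), (440, 5, x2, 3650, 2), (440, 5, x2, 7390, 9), (440, 5, x2, 9320, 1), (7390, 9, x2, 2550, 3), (7390, 9, x2, 2620, 6), (7390, 9, x2, 3650, 2), (7390, 9, x2, 440, 5), (7390, 9, x2, 9320, 1), (9320, 1, x2, 2550, 3), (9320, 1, x2, 2620, 6), (9320, 1, x2, 3650, 2), (9320, 1, x2, 440, 5), (9320, 1, x2, 7390, 9)}.
Keep only column(s) floor2, pid (24 duplicate(s) eliminated): {(1, x2), (2, x2), (3, x2), (5, x2), (6, x2), (9, x2)}

{(1, x2), (2, x2), (3, x2), (5, x2), (6, x2), (9, x2)}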